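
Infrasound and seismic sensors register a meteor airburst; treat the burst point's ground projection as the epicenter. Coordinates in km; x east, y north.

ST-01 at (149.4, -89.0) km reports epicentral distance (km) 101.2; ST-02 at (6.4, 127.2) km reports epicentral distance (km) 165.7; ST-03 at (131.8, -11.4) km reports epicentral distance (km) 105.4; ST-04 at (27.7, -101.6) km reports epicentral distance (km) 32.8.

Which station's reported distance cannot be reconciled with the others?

ST-02

Solve using three stations at a time. Using ST-01, ST-03, ST-04 (subtract circle equations pairwise → linear system) gives (x, y) ≈ (49.0, -76.6).
Distances from that point to each station vs reported:
  ST-01: calculated 101.2 vs reported 101.2 → residual 0.0 km
  ST-02: calculated 208.2 vs reported 165.7 → residual 42.5 km
  ST-03: calculated 105.4 vs reported 105.4 → residual 0.0 km
  ST-04: calculated 32.8 vs reported 32.8 → residual 0.0 km
ST-01, ST-03, ST-04 are mutually consistent (residuals ≈ 0); ST-02 is off by 42.5 km.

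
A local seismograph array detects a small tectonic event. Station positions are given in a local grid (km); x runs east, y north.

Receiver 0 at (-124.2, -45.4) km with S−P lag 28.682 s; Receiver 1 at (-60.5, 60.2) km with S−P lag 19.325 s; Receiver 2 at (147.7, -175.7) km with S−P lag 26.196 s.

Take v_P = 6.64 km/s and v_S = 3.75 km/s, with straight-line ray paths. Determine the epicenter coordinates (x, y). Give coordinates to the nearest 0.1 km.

105.4 km east, 46.0 km north

Distance from S−P lag: d = Δt · v_P v_S / (v_P − v_S) = Δt · (6.64·3.75)/(6.64−3.75) ≈ 8.6159·Δt.
So d_Receiver 0 = 247.12, d_Receiver 1 = 166.50, d_Receiver 2 = 225.70 km.
Circle about each station: (x + 124.2)² + (y + 45.4)² = 247.12²; (x + 60.5)² + (y − 60.2)² = 166.50²; (x − 147.7)² + (y + 175.7)² = 225.70².
Subtracting pairs of circle equations eliminates x²+y² and gives linear equations (the radical axes):
127.4 x + 211.2 y = 23143.53
543.8 x − 260.6 y = 45326.78
Solving the 2×2 system: x ≈ 105.4, y ≈ 46.0 km.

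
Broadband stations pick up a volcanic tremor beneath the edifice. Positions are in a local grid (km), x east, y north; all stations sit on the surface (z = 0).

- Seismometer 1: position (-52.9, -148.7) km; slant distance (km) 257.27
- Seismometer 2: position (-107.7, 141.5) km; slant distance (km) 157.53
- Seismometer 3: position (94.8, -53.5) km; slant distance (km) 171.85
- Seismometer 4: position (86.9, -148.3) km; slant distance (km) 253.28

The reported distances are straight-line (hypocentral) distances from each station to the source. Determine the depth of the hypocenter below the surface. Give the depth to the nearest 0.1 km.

depth ≈ 68.1 km

Each station gives a sphere (x−x_i)² + (y−y_i)² + z² = d_i² (stations at z=0).
Subtracting the Seismometer 1 sphere from Seismometer 2 and Seismometer 3: z² cancels, leaving linear equations in x and y:
-109.6 x + 580.4 y = 48083.59
295.4 x + 190.4 y = 23594.62
Solving: x ≈ 23.603, y ≈ 87.303 km (keep extra digits for the depth step; rounded: 23.6, 87.3).
Then from the Seismometer 1 sphere: z² = 257.27² − (x + 52.9)² − (y + 148.7)² with x = 23.603, y = 87.303, so z ≈ 68.101 ≈ 68.1 km.
Check against Seismometer 4 (with the unrounded solution): distance 253.28 ≈ 253.28 km. ✓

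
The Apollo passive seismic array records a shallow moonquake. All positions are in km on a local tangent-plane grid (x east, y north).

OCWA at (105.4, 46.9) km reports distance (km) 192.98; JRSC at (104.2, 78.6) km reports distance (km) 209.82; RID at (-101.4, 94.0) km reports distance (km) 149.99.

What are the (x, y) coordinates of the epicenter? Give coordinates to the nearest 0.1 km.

Circle about each station: (x − 105.4)² + (y − 46.9)² = 192.98²; (x − 104.2)² + (y − 78.6)² = 209.82²; (x + 101.4)² + (y − 94.0)² = 149.99².
Subtracting pairs of circle equations eliminates x²+y² and gives linear equations (the radical axes):
-2.4 x + 63.4 y = -3056.32
-413.6 x + 94.2 y = 20553.47
Solving the 2×2 system: x ≈ -61.2, y ≈ -50.5 km.

-61.2 km east, -50.5 km north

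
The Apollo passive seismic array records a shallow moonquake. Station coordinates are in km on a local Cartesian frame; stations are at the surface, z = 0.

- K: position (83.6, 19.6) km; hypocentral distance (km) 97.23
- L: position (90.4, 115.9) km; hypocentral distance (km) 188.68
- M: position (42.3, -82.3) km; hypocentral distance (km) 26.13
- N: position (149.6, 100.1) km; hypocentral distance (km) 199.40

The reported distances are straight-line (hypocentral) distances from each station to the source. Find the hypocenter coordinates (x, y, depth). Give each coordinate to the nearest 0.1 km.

Each station gives a sphere (x−x_i)² + (y−y_i)² + z² = d_i² (stations at z=0).
Subtracting the K sphere from L and M: z² cancels, leaving linear equations in x and y:
13.6 x + 192.6 y = -11914.62
-82.6 x − 203.8 y = 9960.36
Solving: x ≈ 38.809, y ≈ -64.602 km (keep extra digits for the depth step; rounded: 38.8, -64.6).
Then from the K sphere: z² = 97.23² − (x − 83.6)² − (y − 19.6)² with x = 38.809, y = -64.602, so z ≈ 18.907 ≈ 18.9 km.
Check against N (with the unrounded solution): distance 199.40 ≈ 199.40 km. ✓

(38.8, -64.6, 18.9)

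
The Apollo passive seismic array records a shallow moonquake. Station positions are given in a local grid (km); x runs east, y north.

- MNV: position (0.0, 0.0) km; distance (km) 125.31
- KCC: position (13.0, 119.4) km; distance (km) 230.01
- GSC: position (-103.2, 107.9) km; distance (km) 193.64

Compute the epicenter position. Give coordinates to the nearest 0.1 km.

Circle about each station: x² + y² = 125.31²; (x − 13.0)² + (y − 119.4)² = 230.01²; (x + 103.2)² + (y − 107.9)² = 193.64².
Subtracting the MNV equation from the KCC and GSC equations removes the quadratic terms:
26.0 x + 238.8 y = -22776.64
-206.4 x + 215.8 y = 498.80
Solving the 2×2 system: x ≈ -91.7, y ≈ -85.4 km.

-91.7 km east, -85.4 km north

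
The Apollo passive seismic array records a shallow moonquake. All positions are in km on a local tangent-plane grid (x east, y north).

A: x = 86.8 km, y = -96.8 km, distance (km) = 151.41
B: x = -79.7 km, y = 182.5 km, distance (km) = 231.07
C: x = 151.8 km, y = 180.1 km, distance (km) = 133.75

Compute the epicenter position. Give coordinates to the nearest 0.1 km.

111.4 km east, 52.6 km north

Circle about each station: (x − 86.8)² + (y + 96.8)² = 151.41²; (x + 79.7)² + (y − 182.5)² = 231.07²; (x − 151.8)² + (y − 180.1)² = 133.75².
Subtracting the A equation from the B and C equations removes the quadratic terms:
-333.0 x + 558.6 y = -7714.50
130.0 x + 553.8 y = 43610.70
Solving the 2×2 system: x ≈ 111.4, y ≈ 52.6 km.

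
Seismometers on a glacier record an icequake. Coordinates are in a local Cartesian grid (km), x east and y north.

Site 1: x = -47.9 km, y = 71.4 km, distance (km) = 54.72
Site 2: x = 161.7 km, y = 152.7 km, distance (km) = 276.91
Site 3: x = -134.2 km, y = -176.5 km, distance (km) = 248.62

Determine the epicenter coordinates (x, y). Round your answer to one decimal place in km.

Circle about each station: (x + 47.9)² + (y − 71.4)² = 54.72²; (x − 161.7)² + (y − 152.7)² = 276.91²; (x + 134.2)² + (y + 176.5)² = 248.62².
Subtracting pairs of circle equations eliminates x²+y² and gives linear equations (the radical axes):
419.2 x + 162.6 y = -31613.06
-172.6 x − 495.8 y = -17048.11
Solving the 2×2 system: x ≈ -102.6, y ≈ 70.1 km.

x ≈ -102.6 km, y ≈ 70.1 km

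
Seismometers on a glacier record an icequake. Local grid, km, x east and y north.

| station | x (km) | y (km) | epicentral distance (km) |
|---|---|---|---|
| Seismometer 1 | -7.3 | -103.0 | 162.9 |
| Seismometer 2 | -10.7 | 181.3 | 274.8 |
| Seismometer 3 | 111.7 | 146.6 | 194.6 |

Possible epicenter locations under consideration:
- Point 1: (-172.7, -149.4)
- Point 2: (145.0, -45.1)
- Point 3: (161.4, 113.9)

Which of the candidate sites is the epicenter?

Point 2

For each candidate, compare |candidate − station| to the reported distance:
Point 1: residuals Seismometer 1 8.9, Seismometer 2 93.4, Seismometer 3 215.9 → max 215.9 km
Point 2: residuals Seismometer 1 0.0, Seismometer 2 0.0, Seismometer 3 0.0 → max 0.0 km
Point 3: residuals Seismometer 1 111.9, Seismometer 2 90.0, Seismometer 3 135.1 → max 135.1 km
Only Point 2 has all residuals ≈ 0.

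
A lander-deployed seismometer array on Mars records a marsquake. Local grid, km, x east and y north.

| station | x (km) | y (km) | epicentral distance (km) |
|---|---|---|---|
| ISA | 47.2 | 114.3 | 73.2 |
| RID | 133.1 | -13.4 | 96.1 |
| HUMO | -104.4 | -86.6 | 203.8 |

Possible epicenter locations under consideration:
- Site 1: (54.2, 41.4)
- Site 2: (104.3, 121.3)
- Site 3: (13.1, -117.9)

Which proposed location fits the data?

Site 1

For each candidate, compare |candidate − station| to the reported distance:
Site 1: residuals ISA 0.0, RID 0.0, HUMO 0.0 → max 0.0 km
Site 2: residuals ISA 15.7, RID 41.6, HUMO 90.8 → max 90.8 km
Site 3: residuals ISA 161.5, RID 63.0, HUMO 82.2 → max 161.5 km
Only Site 1 has all residuals ≈ 0.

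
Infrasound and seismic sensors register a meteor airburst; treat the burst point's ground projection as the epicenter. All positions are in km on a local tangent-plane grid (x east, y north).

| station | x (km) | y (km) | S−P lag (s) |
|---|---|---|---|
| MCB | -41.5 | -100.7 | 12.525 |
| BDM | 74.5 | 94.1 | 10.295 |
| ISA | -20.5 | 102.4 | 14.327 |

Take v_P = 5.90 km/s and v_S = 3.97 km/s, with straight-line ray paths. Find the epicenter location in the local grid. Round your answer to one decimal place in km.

x ≈ 92.8 km, y ≈ -29.5 km

Distance from S−P lag: d = Δt · v_P v_S / (v_P − v_S) = Δt · (5.90·3.97)/(5.90−3.97) ≈ 12.1363·Δt.
So d_MCB = 152.01, d_BDM = 124.94, d_ISA = 173.88 km.
Circle about each station: (x + 41.5)² + (y + 100.7)² = 152.01²; (x − 74.5)² + (y − 94.1)² = 124.94²; (x + 20.5)² + (y − 102.4)² = 173.88².
Subtracting pairs of circle equations eliminates x²+y² and gives linear equations (the radical axes):
232.0 x + 389.6 y = 10039.36
42.0 x + 406.2 y = -8083.94
Solving the 2×2 system: x ≈ 92.8, y ≈ -29.5 km.
Check against MCB (with the unrounded x, y): √((x + 41.5)²+(y + 100.7)²) = 152.02 ≈ 152.01 km. ✓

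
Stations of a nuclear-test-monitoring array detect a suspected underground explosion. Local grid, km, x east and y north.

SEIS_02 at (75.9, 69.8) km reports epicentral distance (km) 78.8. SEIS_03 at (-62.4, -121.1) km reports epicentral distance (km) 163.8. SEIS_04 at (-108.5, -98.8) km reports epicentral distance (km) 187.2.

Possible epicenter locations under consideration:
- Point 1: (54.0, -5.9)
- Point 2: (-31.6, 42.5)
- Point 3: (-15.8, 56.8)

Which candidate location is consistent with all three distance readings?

For each candidate, compare |candidate − station| to the reported distance:
Point 1: residuals SEIS_02 0.0, SEIS_03 0.0, SEIS_04 0.0 → max 0.0 km
Point 2: residuals SEIS_02 32.1, SEIS_03 2.7, SEIS_04 26.3 → max 32.1 km
Point 3: residuals SEIS_02 13.8, SEIS_03 20.1, SEIS_04 6.1 → max 20.1 km
Only Point 1 has all residuals ≈ 0.

Point 1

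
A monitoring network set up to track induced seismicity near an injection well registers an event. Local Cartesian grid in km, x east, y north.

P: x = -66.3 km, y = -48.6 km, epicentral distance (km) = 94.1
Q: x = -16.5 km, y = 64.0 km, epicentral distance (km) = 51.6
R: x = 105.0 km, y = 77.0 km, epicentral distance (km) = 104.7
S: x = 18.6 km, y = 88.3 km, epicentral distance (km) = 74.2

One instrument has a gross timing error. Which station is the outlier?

R

Solve using three stations at a time. Using P, Q, S (subtract circle equations pairwise → linear system) gives (x, y) ≈ (2.3, 15.9).
Distances from that point to each station vs reported:
  P: calculated 94.1 vs reported 94.1 → residual 0.0 km
  Q: calculated 51.7 vs reported 51.6 → residual 0.1 km
  R: calculated 119.5 vs reported 104.7 → residual 14.8 km
  S: calculated 74.2 vs reported 74.2 → residual 0.0 km
P, Q, S are mutually consistent (residuals ≈ 0); R is off by 14.8 km.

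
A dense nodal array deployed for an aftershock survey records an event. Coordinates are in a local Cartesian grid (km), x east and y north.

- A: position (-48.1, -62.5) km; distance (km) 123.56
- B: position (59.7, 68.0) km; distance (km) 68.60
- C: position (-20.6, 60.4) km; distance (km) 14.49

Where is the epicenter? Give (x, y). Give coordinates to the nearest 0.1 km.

(-7.5, 54.2)

Circle about each station: (x + 48.1)² + (y + 62.5)² = 123.56²; (x − 59.7)² + (y − 68.0)² = 68.60²; (x + 20.6)² + (y − 60.4)² = 14.49².
Subtracting the A equation from the B and C equations removes the quadratic terms:
215.6 x + 261.0 y = 12529.34
55.0 x + 245.8 y = 12909.77
Solving the 2×2 system: x ≈ -7.5, y ≈ 54.2 km.
Check against A (with the unrounded x, y): √((x + 48.1)²+(y + 62.5)²) = 123.56 ≈ 123.56 km. ✓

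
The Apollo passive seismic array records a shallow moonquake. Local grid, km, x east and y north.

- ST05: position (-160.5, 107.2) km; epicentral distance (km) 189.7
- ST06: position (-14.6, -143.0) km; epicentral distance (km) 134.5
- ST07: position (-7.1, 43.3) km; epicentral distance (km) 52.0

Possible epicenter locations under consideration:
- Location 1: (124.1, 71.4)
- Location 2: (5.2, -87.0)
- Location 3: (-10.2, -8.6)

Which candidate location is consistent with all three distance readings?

Location 3

For each candidate, compare |candidate − station| to the reported distance:
Location 1: residuals ST05 97.1, ST06 120.9, ST07 82.2 → max 120.9 km
Location 2: residuals ST05 65.6, ST06 75.1, ST07 78.9 → max 78.9 km
Location 3: residuals ST05 0.0, ST06 0.0, ST07 0.0 → max 0.0 km
Only Location 3 has all residuals ≈ 0.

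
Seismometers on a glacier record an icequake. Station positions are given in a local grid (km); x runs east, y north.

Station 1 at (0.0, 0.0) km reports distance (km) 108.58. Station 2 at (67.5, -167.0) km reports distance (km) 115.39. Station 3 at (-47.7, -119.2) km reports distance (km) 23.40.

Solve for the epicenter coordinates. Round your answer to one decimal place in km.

Circle about each station: x² + y² = 108.58²; (x − 67.5)² + (y + 167.0)² = 115.39²; (x + 47.7)² + (y + 119.2)² = 23.40².
Subtracting the Station 1 equation from the Station 2 and Station 3 equations removes the quadratic terms:
135.0 x − 334.0 y = 30920.01
-95.4 x − 238.4 y = 27725.99
Solving the 2×2 system: x ≈ -29.5, y ≈ -104.5 km.
Check against Station 1 (with the unrounded x, y): √(x²+y²) = 108.58 ≈ 108.58 km. ✓

(-29.5, -104.5)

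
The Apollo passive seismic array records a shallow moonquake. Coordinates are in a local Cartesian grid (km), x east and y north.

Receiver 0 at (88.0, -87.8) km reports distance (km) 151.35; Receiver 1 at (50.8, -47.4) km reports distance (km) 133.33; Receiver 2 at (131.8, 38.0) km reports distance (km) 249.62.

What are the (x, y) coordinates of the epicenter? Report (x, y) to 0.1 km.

Circle about each station: (x − 88.0)² + (y + 87.8)² = 151.35²; (x − 50.8)² + (y + 47.4)² = 133.33²; (x − 131.8)² + (y − 38.0)² = 249.62².
Subtracting pairs of circle equations eliminates x²+y² and gives linear equations (the radical axes):
-74.4 x + 80.8 y = -5495.51
87.6 x + 251.6 y = -36040.92
Solving the 2×2 system: x ≈ -59.3, y ≈ -122.6 km.

-59.3 km east, -122.6 km north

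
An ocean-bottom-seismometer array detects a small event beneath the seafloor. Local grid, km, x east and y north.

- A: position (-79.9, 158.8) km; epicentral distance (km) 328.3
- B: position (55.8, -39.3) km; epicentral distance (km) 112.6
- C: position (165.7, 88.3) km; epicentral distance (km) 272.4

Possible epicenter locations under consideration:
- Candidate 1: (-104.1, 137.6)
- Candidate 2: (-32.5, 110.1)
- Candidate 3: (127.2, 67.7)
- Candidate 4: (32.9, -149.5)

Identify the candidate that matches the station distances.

For each candidate, compare |candidate − station| to the reported distance:
Candidate 1: residuals A 296.1, B 125.9, C 1.9 → max 296.1 km
Candidate 2: residuals A 260.3, B 60.9, C 73.0 → max 260.3 km
Candidate 3: residuals A 102.0, B 16.0, C 228.7 → max 228.7 km
Candidate 4: residuals A 0.0, B 0.0, C 0.0 → max 0.0 km
Only Candidate 4 has all residuals ≈ 0.

Candidate 4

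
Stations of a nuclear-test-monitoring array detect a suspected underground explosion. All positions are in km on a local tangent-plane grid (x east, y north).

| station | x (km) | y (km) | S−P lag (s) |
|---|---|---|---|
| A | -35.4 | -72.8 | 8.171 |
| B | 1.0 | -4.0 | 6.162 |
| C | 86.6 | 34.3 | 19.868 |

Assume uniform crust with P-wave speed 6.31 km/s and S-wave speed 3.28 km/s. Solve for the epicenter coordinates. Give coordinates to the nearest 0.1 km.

Distance from S−P lag: d = Δt · v_P v_S / (v_P − v_S) = Δt · (6.31·3.28)/(6.31−3.28) ≈ 6.8306·Δt.
So d_A = 55.81, d_B = 42.09, d_C = 135.71 km.
Circle about each station: (x + 35.4)² + (y + 72.8)² = 55.81²; (x − 1.0)² + (y + 4.0)² = 42.09²; (x − 86.6)² + (y − 34.3)² = 135.71².
Subtracting the A equation from the B and C equations removes the quadratic terms:
72.8 x + 137.6 y = -5192.81
244.0 x + 214.2 y = -13179.40
Solving the 2×2 system: x ≈ -39.0, y ≈ -17.1 km.

(-39.0, -17.1)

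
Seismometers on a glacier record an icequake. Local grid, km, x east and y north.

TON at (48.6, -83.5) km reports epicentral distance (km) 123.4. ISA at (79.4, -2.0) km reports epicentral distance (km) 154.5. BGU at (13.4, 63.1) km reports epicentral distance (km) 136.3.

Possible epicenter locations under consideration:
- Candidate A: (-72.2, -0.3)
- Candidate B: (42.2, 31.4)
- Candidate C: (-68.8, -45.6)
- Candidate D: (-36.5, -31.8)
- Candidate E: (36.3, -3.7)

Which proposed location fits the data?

For each candidate, compare |candidate − station| to the reported distance:
Candidate A: residuals TON 23.3, ISA 2.9, BGU 29.8 → max 29.8 km
Candidate B: residuals TON 8.3, ISA 104.5, BGU 93.5 → max 104.5 km
Candidate C: residuals TON 0.0, ISA 0.0, BGU 0.0 → max 0.0 km
Candidate D: residuals TON 23.8, ISA 34.8, BGU 29.1 → max 34.8 km
Candidate E: residuals TON 42.7, ISA 111.4, BGU 65.7 → max 111.4 km
Only Candidate C has all residuals ≈ 0.

Candidate C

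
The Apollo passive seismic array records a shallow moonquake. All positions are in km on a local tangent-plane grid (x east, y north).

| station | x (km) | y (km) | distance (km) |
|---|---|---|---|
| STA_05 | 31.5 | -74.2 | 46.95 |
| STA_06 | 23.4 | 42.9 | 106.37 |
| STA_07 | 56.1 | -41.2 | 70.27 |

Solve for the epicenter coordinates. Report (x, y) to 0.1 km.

-12.3 km east, -57.3 km north

Circle about each station: (x − 31.5)² + (y + 74.2)² = 46.95²; (x − 23.4)² + (y − 42.9)² = 106.37²; (x − 56.1)² + (y + 41.2)² = 70.27².
Subtracting the STA_05 equation from the STA_06 and STA_07 equations removes the quadratic terms:
-16.2 x + 234.2 y = -13220.19
49.2 x + 66.0 y = -4386.81
Solving the 2×2 system: x ≈ -12.3, y ≈ -57.3 km.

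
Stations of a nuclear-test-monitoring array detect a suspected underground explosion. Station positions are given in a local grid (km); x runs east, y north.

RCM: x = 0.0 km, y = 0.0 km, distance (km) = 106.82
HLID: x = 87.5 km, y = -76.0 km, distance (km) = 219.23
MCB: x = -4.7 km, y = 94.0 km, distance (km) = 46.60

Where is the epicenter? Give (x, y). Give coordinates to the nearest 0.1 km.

-51.3 km east, 93.7 km north

Circle about each station: x² + y² = 106.82²; (x − 87.5)² + (y + 76.0)² = 219.23²; (x + 4.7)² + (y − 94.0)² = 46.60².
Subtracting pairs of circle equations eliminates x²+y² and gives linear equations (the radical axes):
175.0 x − 152.0 y = -23219.03
-9.4 x + 188.0 y = 18097.04
Solving the 2×2 system: x ≈ -51.3, y ≈ 93.7 km.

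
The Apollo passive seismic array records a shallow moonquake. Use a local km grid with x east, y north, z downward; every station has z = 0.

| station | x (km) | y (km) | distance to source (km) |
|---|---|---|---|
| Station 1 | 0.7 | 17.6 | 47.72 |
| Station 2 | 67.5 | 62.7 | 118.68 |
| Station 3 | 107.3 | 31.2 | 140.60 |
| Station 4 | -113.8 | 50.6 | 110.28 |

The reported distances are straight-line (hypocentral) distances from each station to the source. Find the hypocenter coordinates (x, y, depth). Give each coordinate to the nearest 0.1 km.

x ≈ -24.4 km, y ≈ -4.1 km, depth ≈ 34.3 km

Each station gives a sphere (x−x_i)² + (y−y_i)² + z² = d_i² (stations at z=0).
Subtracting the Station 1 sphere from Station 2 and Station 3: z² cancels, leaving linear equations in x and y:
133.6 x + 90.2 y = -3630.45
213.2 x + 27.2 y = -5314.68
Solving: x ≈ -24.405, y ≈ -4.102 km (keep extra digits for the depth step; rounded: -24.4, -4.1).
Then from the Station 1 sphere: z² = 47.72² − (x − 0.7)² − (y − 17.6)² with x = -24.405, y = -4.102, so z ≈ 34.292 ≈ 34.3 km.
Check against Station 4 (with the unrounded solution): distance 110.27 ≈ 110.28 km. ✓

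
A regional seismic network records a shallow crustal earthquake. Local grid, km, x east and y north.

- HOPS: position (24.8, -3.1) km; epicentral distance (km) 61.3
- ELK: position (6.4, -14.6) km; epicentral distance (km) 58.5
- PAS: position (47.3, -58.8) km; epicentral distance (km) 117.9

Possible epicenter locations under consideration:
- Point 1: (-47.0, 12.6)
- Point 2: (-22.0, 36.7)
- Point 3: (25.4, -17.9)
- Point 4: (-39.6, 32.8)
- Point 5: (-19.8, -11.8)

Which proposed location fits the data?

For each candidate, compare |candidate − station| to the reported distance:
Point 1: residuals HOPS 12.2, ELK 1.4, PAS 0.4 → max 12.2 km
Point 2: residuals HOPS 0.1, ELK 0.1, PAS 0.1 → max 0.1 km
Point 3: residuals HOPS 46.5, ELK 39.2, PAS 71.5 → max 71.5 km
Point 4: residuals HOPS 12.4, ELK 7.6, PAS 8.4 → max 12.4 km
Point 5: residuals HOPS 15.9, ELK 32.2, PAS 36.0 → max 36.0 km
Only Point 2 has all residuals ≈ 0.

Point 2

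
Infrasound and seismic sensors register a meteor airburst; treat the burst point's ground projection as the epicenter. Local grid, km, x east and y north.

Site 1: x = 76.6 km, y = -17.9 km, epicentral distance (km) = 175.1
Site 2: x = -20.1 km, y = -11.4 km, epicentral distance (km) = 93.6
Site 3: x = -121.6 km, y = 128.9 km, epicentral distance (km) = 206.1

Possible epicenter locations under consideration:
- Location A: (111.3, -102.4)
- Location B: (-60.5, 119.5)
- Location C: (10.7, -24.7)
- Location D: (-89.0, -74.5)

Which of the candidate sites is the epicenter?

For each candidate, compare |candidate − station| to the reported distance:
Location A: residuals Site 1 83.8, Site 2 66.2, Site 3 122.1 → max 122.1 km
Location B: residuals Site 1 19.0, Site 2 43.4, Site 3 144.3 → max 144.3 km
Location C: residuals Site 1 108.9, Site 2 60.1, Site 3 3.4 → max 108.9 km
Location D: residuals Site 1 0.1, Site 2 0.2, Site 3 0.1 → max 0.2 km
Only Location D has all residuals ≈ 0.

Location D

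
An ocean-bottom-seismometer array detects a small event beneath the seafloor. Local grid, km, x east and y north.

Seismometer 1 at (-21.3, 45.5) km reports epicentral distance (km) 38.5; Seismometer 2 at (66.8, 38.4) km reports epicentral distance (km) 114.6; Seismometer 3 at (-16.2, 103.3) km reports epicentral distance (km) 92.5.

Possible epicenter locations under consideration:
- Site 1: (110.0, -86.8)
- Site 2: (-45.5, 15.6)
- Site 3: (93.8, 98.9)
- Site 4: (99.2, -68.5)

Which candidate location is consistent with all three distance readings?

For each candidate, compare |candidate − station| to the reported distance:
Site 1: residuals Seismometer 1 147.9, Seismometer 2 17.8, Seismometer 3 135.7 → max 147.9 km
Site 2: residuals Seismometer 1 0.0, Seismometer 2 0.0, Seismometer 3 0.0 → max 0.0 km
Site 3: residuals Seismometer 1 88.4, Seismometer 2 48.3, Seismometer 3 17.6 → max 88.4 km
Site 4: residuals Seismometer 1 127.4, Seismometer 2 2.9, Seismometer 3 114.5 → max 127.4 km
Only Site 2 has all residuals ≈ 0.

Site 2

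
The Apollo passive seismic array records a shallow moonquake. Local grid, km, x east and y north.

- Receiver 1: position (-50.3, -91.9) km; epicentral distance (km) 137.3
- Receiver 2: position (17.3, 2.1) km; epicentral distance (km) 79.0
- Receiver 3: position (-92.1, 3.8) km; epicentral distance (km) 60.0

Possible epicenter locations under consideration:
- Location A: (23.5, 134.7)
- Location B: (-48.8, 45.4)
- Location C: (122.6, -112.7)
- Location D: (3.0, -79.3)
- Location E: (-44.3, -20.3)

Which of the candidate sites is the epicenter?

For each candidate, compare |candidate − station| to the reported distance:
Location A: residuals Receiver 1 101.0, Receiver 2 53.7, Receiver 3 114.6 → max 114.6 km
Location B: residuals Receiver 1 0.0, Receiver 2 0.0, Receiver 3 0.0 → max 0.0 km
Location C: residuals Receiver 1 36.8, Receiver 2 76.8, Receiver 3 184.3 → max 184.3 km
Location D: residuals Receiver 1 82.5, Receiver 2 3.6, Receiver 3 66.3 → max 82.5 km
Location E: residuals Receiver 1 65.4, Receiver 2 13.5, Receiver 3 6.5 → max 65.4 km
Only Location B has all residuals ≈ 0.

Location B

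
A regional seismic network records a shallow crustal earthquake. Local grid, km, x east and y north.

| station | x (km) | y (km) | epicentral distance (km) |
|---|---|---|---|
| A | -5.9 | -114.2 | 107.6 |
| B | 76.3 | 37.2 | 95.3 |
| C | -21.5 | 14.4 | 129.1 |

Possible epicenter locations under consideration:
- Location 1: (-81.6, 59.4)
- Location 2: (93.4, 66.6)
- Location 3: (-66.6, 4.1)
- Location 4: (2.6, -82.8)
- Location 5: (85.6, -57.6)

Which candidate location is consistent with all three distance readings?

Location 5

For each candidate, compare |candidate − station| to the reported distance:
Location 1: residuals A 81.8, B 64.2, C 54.0 → max 81.8 km
Location 2: residuals A 98.7, B 61.3, C 2.9 → max 98.7 km
Location 3: residuals A 25.4, B 51.4, C 82.8 → max 82.8 km
Location 4: residuals A 75.1, B 45.5, C 29.0 → max 75.1 km
Location 5: residuals A 0.0, B 0.0, C 0.0 → max 0.0 km
Only Location 5 has all residuals ≈ 0.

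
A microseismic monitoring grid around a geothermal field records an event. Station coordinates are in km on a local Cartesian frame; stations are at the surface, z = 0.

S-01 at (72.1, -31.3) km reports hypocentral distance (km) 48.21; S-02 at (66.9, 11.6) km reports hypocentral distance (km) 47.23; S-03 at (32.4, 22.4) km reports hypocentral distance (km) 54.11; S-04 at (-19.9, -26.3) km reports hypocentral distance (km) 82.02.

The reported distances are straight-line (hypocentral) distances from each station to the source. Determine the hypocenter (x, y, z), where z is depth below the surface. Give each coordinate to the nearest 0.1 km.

x ≈ 51.0 km, y ≈ -11.0 km, depth ≈ 38.3 km

Each station gives a sphere (x−x_i)² + (y−y_i)² + z² = d_i² (stations at z=0).
Subtracting the S-01 sphere from S-02 and S-03: z² cancels, leaving linear equations in x and y:
-10.4 x + 85.8 y = -1474.40
-79.4 x + 107.4 y = -5230.27
Solving: x ≈ 50.988, y ≈ -11.004 km (keep extra digits for the depth step; rounded: 51.0, -11.0).
Then from the S-01 sphere: z² = 48.21² − (x − 72.1)² − (y + 31.3)² with x = 50.988, y = -11.004, so z ≈ 38.296 ≈ 38.3 km.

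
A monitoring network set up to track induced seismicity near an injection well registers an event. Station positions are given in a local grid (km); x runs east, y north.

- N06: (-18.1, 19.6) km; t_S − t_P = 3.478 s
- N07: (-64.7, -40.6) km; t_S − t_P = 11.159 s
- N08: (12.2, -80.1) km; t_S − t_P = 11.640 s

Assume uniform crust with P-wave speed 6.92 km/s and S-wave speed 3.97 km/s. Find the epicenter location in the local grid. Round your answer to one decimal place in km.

x ≈ 13.1 km, y ≈ 28.3 km

Distance from S−P lag: d = Δt · v_P v_S / (v_P − v_S) = Δt · (6.92·3.97)/(6.92−3.97) ≈ 9.3127·Δt.
So d_N06 = 32.39, d_N07 = 103.92, d_N08 = 108.40 km.
Circle about each station: (x + 18.1)² + (y − 19.6)² = 32.39²; (x + 64.7)² + (y + 40.6)² = 103.92²; (x − 12.2)² + (y + 80.1)² = 108.40².
Subtracting the N06 equation from the N07 and N08 equations removes the quadratic terms:
-93.2 x − 120.4 y = -4627.57
60.6 x − 199.4 y = -4848.37
Solving the 2×2 system: x ≈ 13.1, y ≈ 28.3 km.
Check against N06 (with the unrounded x, y): √((x + 18.1)²+(y − 19.6)²) = 32.39 ≈ 32.39 km. ✓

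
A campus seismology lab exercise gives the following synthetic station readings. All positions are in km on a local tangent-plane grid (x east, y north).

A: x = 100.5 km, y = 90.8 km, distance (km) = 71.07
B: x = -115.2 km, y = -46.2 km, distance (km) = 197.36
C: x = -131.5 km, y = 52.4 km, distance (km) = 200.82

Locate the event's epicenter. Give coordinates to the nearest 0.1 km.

Circle about each station: (x − 100.5)² + (y − 90.8)² = 71.07²; (x + 115.2)² + (y + 46.2)² = 197.36²; (x + 131.5)² + (y − 52.4)² = 200.82².
Subtracting pairs of circle equations eliminates x²+y² and gives linear equations (the radical axes):
-431.4 x − 274.0 y = -36839.43
-464.0 x − 76.8 y = -33584.61
Solving the 2×2 system: x ≈ 67.8, y ≈ 27.7 km.

(67.8, 27.7)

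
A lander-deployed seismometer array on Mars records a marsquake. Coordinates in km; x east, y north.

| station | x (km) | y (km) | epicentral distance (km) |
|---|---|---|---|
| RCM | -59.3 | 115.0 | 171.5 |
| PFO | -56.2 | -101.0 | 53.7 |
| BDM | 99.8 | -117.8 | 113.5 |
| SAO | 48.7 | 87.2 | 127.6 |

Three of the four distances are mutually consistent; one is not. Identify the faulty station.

Solve using three stations at a time. Using RCM, BDM, SAO (subtract circle equations pairwise → linear system) gives (x, y) ≈ (19.9, -37.1).
Distances from that point to each station vs reported:
  RCM: calculated 171.5 vs reported 171.5 → residual 0.0 km
  PFO: calculated 99.4 vs reported 53.7 → residual 45.7 km
  BDM: calculated 113.5 vs reported 113.5 → residual 0.0 km
  SAO: calculated 127.6 vs reported 127.6 → residual 0.0 km
RCM, BDM, SAO are mutually consistent (residuals ≈ 0); PFO is off by 45.7 km.

PFO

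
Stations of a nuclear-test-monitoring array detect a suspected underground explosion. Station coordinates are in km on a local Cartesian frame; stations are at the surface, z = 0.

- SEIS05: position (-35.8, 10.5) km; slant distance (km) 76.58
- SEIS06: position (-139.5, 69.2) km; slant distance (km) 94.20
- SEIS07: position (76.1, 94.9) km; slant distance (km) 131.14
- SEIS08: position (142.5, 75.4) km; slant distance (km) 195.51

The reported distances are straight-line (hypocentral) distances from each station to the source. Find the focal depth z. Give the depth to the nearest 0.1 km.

depth ≈ 29.7 km

Each station gives a sphere (x−x_i)² + (y−y_i)² + z² = d_i² (stations at z=0).
Subtracting the SEIS05 sphere from SEIS06 and SEIS07: z² cancels, leaving linear equations in x and y:
-207.4 x + 117.4 y = 19847.86
223.8 x + 168.8 y = 2072.13
Solving: x ≈ -50.700, y ≈ 79.495 km (keep extra digits for the depth step; rounded: -50.7, 79.5).
Then from the SEIS05 sphere: z² = 76.58² − (x + 35.8)² − (y − 10.5)² with x = -50.700, y = 79.495, so z ≈ 29.701 ≈ 29.7 km.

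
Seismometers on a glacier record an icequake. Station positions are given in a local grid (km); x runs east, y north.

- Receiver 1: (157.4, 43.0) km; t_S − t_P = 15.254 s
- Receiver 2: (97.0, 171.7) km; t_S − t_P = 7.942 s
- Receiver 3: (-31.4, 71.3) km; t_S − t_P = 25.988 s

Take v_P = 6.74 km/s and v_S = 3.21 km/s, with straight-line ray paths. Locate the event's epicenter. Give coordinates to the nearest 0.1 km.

Distance from S−P lag: d = Δt · v_P v_S / (v_P − v_S) = Δt · (6.74·3.21)/(6.74−3.21) ≈ 6.1290·Δt.
So d_Receiver 1 = 93.49, d_Receiver 2 = 48.68, d_Receiver 3 = 159.28 km.
Circle about each station: (x − 157.4)² + (y − 43.0)² = 93.49²; (x − 97.0)² + (y − 171.7)² = 48.68²; (x + 31.4)² + (y − 71.3)² = 159.28².
Subtracting pairs of circle equations eliminates x²+y² and gives linear equations (the radical axes):
-120.8 x + 257.4 y = 18636.77
-377.6 x + 56.6 y = -37183.85
Solving the 2×2 system: x ≈ 117.6, y ≈ 127.6 km.

x ≈ 117.6 km, y ≈ 127.6 km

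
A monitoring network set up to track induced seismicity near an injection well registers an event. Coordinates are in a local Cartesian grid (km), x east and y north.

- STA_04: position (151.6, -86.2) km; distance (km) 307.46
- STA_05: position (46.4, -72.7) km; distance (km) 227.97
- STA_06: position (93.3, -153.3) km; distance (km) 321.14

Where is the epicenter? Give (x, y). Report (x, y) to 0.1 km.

x ≈ -77.9 km, y ≈ 118.4 km

Circle about each station: (x − 151.6)² + (y + 86.2)² = 307.46²; (x − 46.4)² + (y + 72.7)² = 227.97²; (x − 93.3)² + (y + 153.3)² = 321.14².
Subtracting the STA_04 equation from the STA_05 and STA_06 equations removes the quadratic terms:
-210.4 x + 27.0 y = 19586.58
-116.6 x − 134.2 y = -6806.47
Solving the 2×2 system: x ≈ -77.9, y ≈ 118.4 km.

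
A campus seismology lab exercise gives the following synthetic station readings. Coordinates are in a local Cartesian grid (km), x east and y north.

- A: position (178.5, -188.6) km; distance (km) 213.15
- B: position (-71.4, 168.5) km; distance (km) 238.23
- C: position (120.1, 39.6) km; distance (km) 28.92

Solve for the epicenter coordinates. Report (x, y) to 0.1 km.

x ≈ 109.0 km, y ≈ 12.9 km

Circle about each station: (x − 178.5)² + (y + 188.6)² = 213.15²; (x + 71.4)² + (y − 168.5)² = 238.23²; (x − 120.1)² + (y − 39.6)² = 28.92².
Subtracting pairs of circle equations eliminates x²+y² and gives linear equations (the radical axes):
-499.8 x + 714.2 y = -45262.61
-116.8 x + 456.4 y = -6843.48
Solving the 2×2 system: x ≈ 109.0, y ≈ 12.9 km.
Check against A (with the unrounded x, y): √((x − 178.5)²+(y + 188.6)²) = 213.15 ≈ 213.15 km. ✓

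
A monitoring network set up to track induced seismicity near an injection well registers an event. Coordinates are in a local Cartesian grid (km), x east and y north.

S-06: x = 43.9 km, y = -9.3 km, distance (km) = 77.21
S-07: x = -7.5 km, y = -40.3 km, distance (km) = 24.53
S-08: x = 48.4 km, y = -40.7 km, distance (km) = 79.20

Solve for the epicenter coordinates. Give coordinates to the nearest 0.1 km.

Circle about each station: (x − 43.9)² + (y + 9.3)² = 77.21²; (x + 7.5)² + (y + 40.3)² = 24.53²; (x − 48.4)² + (y + 40.7)² = 79.20².
Subtracting pairs of circle equations eliminates x²+y² and gives linear equations (the radical axes):
-102.8 x − 62.0 y = 5026.30
9.0 x − 62.8 y = 1674.09
Solving the 2×2 system: x ≈ -30.2, y ≈ -31.0 km.
Check against S-06 (with the unrounded x, y): √((x − 43.9)²+(y + 9.3)²) = 77.21 ≈ 77.21 km. ✓

(-30.2, -31.0)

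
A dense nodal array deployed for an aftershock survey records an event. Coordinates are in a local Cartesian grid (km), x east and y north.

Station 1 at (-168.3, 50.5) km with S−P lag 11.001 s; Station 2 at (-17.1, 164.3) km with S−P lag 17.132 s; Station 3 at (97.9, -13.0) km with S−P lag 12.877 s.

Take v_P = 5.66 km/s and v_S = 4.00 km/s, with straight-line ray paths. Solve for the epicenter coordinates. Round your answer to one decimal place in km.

(-70.4, -63.2)

Distance from S−P lag: d = Δt · v_P v_S / (v_P − v_S) = Δt · (5.66·4.00)/(5.66−4.00) ≈ 13.6386·Δt.
So d_Station 1 = 150.04, d_Station 2 = 233.66, d_Station 3 = 175.62 km.
Circle about each station: (x + 168.3)² + (y − 50.5)² = 150.04²; (x + 17.1)² + (y − 164.3)² = 233.66²; (x − 97.9)² + (y + 13.0)² = 175.62².
Subtracting the Station 1 equation from the Station 2 and Station 3 equations removes the quadratic terms:
302.4 x + 227.6 y = -35673.23
532.4 x − 127.0 y = -29452.11
Solving the 2×2 system: x ≈ -70.4, y ≈ -63.2 km.
Check against Station 1 (with the unrounded x, y): √((x + 168.3)²+(y − 50.5)²) = 150.05 ≈ 150.04 km. ✓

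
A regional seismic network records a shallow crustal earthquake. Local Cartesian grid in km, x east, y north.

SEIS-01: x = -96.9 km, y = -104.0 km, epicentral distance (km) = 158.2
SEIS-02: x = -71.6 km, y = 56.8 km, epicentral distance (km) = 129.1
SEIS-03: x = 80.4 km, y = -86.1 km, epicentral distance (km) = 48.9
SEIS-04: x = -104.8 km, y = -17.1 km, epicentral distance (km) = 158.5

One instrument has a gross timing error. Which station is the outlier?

Solve using three stations at a time. Using SEIS-01, SEIS-03, SEIS-04 (subtract circle equations pairwise → linear system) gives (x, y) ≈ (50.8, -47.3).
Distances from that point to each station vs reported:
  SEIS-01: calculated 158.2 vs reported 158.2 → residual 0.0 km
  SEIS-02: calculated 160.7 vs reported 129.1 → residual 31.6 km
  SEIS-03: calculated 48.8 vs reported 48.9 → residual 0.1 km
  SEIS-04: calculated 158.5 vs reported 158.5 → residual 0.0 km
SEIS-01, SEIS-03, SEIS-04 are mutually consistent (residuals ≈ 0); SEIS-02 is off by 31.6 km.

SEIS-02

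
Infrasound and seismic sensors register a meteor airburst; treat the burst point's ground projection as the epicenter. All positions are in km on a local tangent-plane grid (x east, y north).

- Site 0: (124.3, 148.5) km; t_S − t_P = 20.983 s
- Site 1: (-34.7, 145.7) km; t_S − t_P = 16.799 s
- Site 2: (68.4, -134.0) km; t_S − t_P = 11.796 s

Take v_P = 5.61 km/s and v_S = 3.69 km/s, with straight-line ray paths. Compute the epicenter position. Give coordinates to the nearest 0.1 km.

Distance from S−P lag: d = Δt · v_P v_S / (v_P − v_S) = Δt · (5.61·3.69)/(5.61−3.69) ≈ 10.7817·Δt.
So d_Site 0 = 226.23, d_Site 1 = 181.12, d_Site 2 = 127.18 km.
Circle about each station: (x − 124.3)² + (y − 148.5)² = 226.23²; (x + 34.7)² + (y − 145.7)² = 181.12²; (x − 68.4)² + (y + 134.0)² = 127.18².
Subtracting pairs of circle equations eliminates x²+y² and gives linear equations (the radical axes):
-318.0 x − 5.6 y = 3305.40
-111.8 x − 565.0 y = 20137.08
Solving the 2×2 system: x ≈ -9.8, y ≈ -33.7 km.

x ≈ -9.8 km, y ≈ -33.7 km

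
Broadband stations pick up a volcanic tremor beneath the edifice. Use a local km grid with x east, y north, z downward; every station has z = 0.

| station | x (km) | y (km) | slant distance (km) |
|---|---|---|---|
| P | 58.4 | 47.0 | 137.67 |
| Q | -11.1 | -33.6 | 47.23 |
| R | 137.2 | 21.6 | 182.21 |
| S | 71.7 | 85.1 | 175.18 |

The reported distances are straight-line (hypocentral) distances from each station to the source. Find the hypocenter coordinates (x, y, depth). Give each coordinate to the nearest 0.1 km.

(-22.2, -57.5, 39.2)

Each station gives a sphere (x−x_i)² + (y−y_i)² + z² = d_i² (stations at z=0).
Subtracting the P sphere from Q and R: z² cancels, leaving linear equations in x and y:
-139.0 x − 161.2 y = 12354.97
157.6 x − 50.8 y = -576.62
Solving: x ≈ -22.195, y ≈ -57.506 km (keep extra digits for the depth step; rounded: -22.2, -57.5).
Then from the P sphere: z² = 137.67² − (x − 58.4)² − (y − 47.0)² with x = -22.195, y = -57.506, so z ≈ 39.191 ≈ 39.2 km.
Check against S (with the unrounded solution): distance 175.18 ≈ 175.18 km. ✓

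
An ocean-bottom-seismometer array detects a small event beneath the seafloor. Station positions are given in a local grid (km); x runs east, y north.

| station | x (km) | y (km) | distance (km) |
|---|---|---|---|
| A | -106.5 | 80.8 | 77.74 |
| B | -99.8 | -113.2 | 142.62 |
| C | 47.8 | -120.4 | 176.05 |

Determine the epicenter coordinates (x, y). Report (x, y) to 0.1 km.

(-55.3, 22.3)

Circle about each station: (x + 106.5)² + (y − 80.8)² = 77.74²; (x + 99.8)² + (y + 113.2)² = 142.62²; (x − 47.8)² + (y + 120.4)² = 176.05².
Subtracting pairs of circle equations eliminates x²+y² and gives linear equations (the radical axes):
13.4 x − 388.0 y = -9393.57
308.6 x − 402.4 y = -26039.98
Solving the 2×2 system: x ≈ -55.3, y ≈ 22.3 km.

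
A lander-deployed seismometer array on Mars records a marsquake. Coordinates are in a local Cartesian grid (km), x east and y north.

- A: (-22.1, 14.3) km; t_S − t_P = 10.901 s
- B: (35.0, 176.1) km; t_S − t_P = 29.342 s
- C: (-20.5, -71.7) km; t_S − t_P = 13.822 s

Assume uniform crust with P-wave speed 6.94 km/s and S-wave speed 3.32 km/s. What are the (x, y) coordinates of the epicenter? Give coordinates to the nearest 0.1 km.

Distance from S−P lag: d = Δt · v_P v_S / (v_P − v_S) = Δt · (6.94·3.32)/(6.94−3.32) ≈ 6.3649·Δt.
So d_A = 69.38, d_B = 186.76, d_C = 87.98 km.
Circle about each station: (x + 22.1)² + (y − 14.3)² = 69.38²; (x − 35.0)² + (y − 176.1)² = 186.76²; (x + 20.5)² + (y + 71.7)² = 87.98².
Subtracting pairs of circle equations eliminates x²+y² and gives linear equations (the radical axes):
114.2 x + 323.6 y = 1477.60
3.2 x − 172.0 y = 1941.34
Solving the 2×2 system: x ≈ 42.7, y ≈ -10.5 km.
Check against A (with the unrounded x, y): √((x + 22.1)²+(y − 14.3)²) = 69.35 ≈ 69.38 km. ✓

x ≈ 42.7 km, y ≈ -10.5 km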